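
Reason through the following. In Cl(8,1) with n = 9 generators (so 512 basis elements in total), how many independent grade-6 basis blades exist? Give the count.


Number of grade-k basis blades in Cl(p,q) with n = p + q is C(n, k).
n = 8 + 1 = 9
C(9, 6) = 9! / (6! * 3!)
= 362880 / (720 * 6)
= 84


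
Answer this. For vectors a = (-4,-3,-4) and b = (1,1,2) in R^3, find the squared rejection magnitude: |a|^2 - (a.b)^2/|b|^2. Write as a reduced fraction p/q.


|a|^2 = (-4)^2 + (-3)^2 + (-4)^2 = 41
|b|^2 = 1^2 + 1^2 + 2^2 = 6
a . b = (-4)*1 + (-3)*1 + (-4)*2 = -15
(a.b)^2 = (-15)^2 = 225
|rej|^2 = 41 - 225/6
= (246 - 225)/6
= 21/6
In lowest terms: 7/2


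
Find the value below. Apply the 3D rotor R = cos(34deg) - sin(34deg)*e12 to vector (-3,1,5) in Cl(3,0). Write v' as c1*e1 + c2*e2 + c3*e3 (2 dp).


Rotor R = cos(34deg) - sin(34deg)*e12
Rotation angle theta = 2 * 34 = 68 degrees in the e12 plane (e1 -> e2).
The component perpendicular to the plane (e3) is invariant: v'_3 = v3 = 5.00
cos(68deg) = 0.3746, sin(68deg) = 0.9272
v'_1 = v1*cos(theta) - v2*sin(theta) = -3*0.3746 - 1*0.9272 = -2.05
v'_2 = v1*sin(theta) + v2*cos(theta) = -3*0.9272 + 1*0.3746 = -2.41
v' = -2.05*e1 - 2.41*e2 + 5.00*e3


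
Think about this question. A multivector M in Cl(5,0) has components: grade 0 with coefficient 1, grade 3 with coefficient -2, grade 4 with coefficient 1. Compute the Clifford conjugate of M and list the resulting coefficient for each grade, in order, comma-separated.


Clifford conjugate sign for grade k: (-1)^(k(k+1)/2)
Grade 0: (-1)^(0*1/2) = (-1)^0 = 1, coeff 1 -> 1
Grade 3: (-1)^(3*4/2) = (-1)^6 = 1, coeff -2 -> -2
Grade 4: (-1)^(4*5/2) = (-1)^10 = 1, coeff 1 -> 1
Conjugated coefficients: 1, -2, 1


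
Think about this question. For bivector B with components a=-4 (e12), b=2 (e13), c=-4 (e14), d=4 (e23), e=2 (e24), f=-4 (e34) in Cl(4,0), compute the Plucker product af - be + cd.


Plucker relation: af - be + cd
a*f = (-4)*(-4) = 16
b*e = 2*2 = 4
c*d = (-4)*4 = -16
af - be + cd = 16 - 4 + (-16)
= -4


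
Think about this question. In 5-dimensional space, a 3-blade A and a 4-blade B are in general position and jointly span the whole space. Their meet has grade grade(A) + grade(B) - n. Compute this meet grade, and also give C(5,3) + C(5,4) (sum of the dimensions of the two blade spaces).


Meet grade = grade(A) + grade(B) - n
= 3 + 4 - 5 = 2
C(5,3) = 10
C(5,4) = 5
dim_A + dim_B = 10 + 5 = 15


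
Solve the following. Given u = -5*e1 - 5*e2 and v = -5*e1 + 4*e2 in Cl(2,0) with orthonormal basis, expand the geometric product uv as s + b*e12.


Expand: (-5*e1 - 5*e2)(-5*e1 + 4*e2)
= (-5)*(-5)*e1e1 + (-5)*4*e1e2 + (-5)*(-5)*e2e1 + (-5)*4*e2e2
Using e1^2 = e2^2 = 1, e2e1 = -e1e2:
Scalar part s = (-5)*(-5) + (-5)*4 = 25 + (-20) = 5
Bivector part b = (-5)*4 - (-5)*(-5) = -20 - 25 = -45
uv = 5 - 45*e12


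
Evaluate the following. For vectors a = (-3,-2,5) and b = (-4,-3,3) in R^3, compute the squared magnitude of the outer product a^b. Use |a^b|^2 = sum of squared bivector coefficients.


a wedge b = (a1*b2 - a2*b1)*e12 + (a1*b3 - a3*b1)*e13 + (a2*b3 - a3*b2)*e23
e12 coeff: (-3)*(-3) - (-2)*(-4) = 9 - 8 = 1
e13 coeff: (-3)*3 - 5*(-4) = -9 - (-20) = 11
e23 coeff: (-2)*3 - 5*(-3) = -6 - (-15) = 9
|a wedge b|^2 = 1^2 + 11^2 + 9^2
= 1 + 121 + 81
= 203


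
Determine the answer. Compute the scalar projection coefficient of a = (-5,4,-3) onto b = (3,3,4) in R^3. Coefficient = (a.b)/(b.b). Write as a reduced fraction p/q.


Projection coefficient = (a . b) / (b . b)
a . b = (-5)*3 + 4*3 + (-3)*4
= -15 + 12 + (-12) = -15
b . b = 3^2 + 3^2 + 4^2
= 9 + 9 + 16 = 34
Coefficient = -15/34
In lowest terms: -15/34


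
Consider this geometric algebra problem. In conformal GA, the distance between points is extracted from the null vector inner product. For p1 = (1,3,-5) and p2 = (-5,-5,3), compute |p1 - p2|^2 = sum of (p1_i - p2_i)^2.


p1 - p2 = (6, 8, -8)
|p1 - p2|^2 = 6^2 + 8^2 + (-8)^2
= 36 + 64 + 64
= 164


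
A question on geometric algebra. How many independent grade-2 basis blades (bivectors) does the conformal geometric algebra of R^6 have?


The conformal model of R^6 uses Cl(7,1) with m = 6 + 2 = 8 generators.
Number of grade-2 blades = C(m, 2) = C(8, 2)
= 8*7/2 = 28


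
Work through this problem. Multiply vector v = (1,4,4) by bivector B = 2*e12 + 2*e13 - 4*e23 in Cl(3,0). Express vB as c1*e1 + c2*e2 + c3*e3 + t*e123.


vB has grade-1 (vector) and grade-3 (trivector) parts: vB = (v _| B) + (v ^ B).
Vector part <vB>_1:
  e1: -v2*b12 - v3*b13 = -(4)*(2) - (4)*(2) = -16
  e2: v1*b12 - v3*b23 = (1)*(2) - (4)*(-4) = 18
  e3: v1*b13 + v2*b23 = (1)*(2) + (4)*(-4) = -14
Trivector part <vB>_3:
  e123: v1*b23 - v2*b13 + v3*b12 = (1)*(-4) - (4)*(2) + (4)*(2) = -4
vB = -16*e1 + 18*e2 - 14*e3 - 4*e123


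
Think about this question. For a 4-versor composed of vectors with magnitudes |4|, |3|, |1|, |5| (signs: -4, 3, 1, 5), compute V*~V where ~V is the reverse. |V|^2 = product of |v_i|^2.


Each vector v_i has |v_i|^2 = s_i^2
Squared scales: (-4)^2 = 16, 3^2 = 9, 1^2 = 1, 5^2 = 25
|V|^2 = 16 * 9 * 1 * 25
= 3600


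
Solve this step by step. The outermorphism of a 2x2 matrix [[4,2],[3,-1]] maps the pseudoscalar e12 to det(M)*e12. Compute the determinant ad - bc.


The outermorphism of a linear map f sends e1^e2 to f(e1)^f(e2).
f(e1) = 4*e1 + 3*e2
f(e2) = 2*e1 - 1*e2
f(e1) ^ f(e2) = (4*e1 + 3*e2) ^ (2*e1 - 1*e2)
= 4*(-1)*e12 + 3*2*e21
= (-4 - 6)*e12
= -10*e12
Coefficient = -10


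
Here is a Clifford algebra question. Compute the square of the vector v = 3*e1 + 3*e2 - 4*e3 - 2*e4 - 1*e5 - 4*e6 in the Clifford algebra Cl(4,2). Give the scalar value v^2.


v^2 = sum of c_i^2 * e_i^2
Positive signature terms (e_i^2 = +1): 3^2 + 3^2 + (-4)^2 + (-2)^2 = 38
Negative signature terms (e_j^2 = -1): (-1)^2 + (-4)^2 = 17
v^2 = 38 - 17 = 21


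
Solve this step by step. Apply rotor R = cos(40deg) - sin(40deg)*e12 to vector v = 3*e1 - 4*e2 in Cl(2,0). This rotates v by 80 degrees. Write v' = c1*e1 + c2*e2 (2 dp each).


Rotor R = cos(40deg) - sin(40deg)*e12
Rotation angle theta = 2 * 40 = 80 degrees
v' = R*v*~R rotates v by theta.
cos(80deg) = 0.1736, sin(80deg) = 0.9848
v'_1 = 3*cos(80deg) - (-4)*sin(80deg)
= 3*0.1736 - (-4)*0.9848
= 4.46
v'_2 = 3*sin(80deg) + (-4)*cos(80deg)
= 3*0.9848 + (-4)*0.1736
= 2.26
v' = 4.46*e1 + 2.26*e2


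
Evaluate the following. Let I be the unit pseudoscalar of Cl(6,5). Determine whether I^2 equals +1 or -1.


The pseudoscalar I = e1...e_n (product of all n generators) of Cl(p,q) satisfies I^2 = (-1)^(q + n(n-1)/2).
p = 6, q = 5, n = p + q = 11
n(n-1)/2 = 11 * 10 / 2 = 55
Exponent = q + n(n-1)/2 = 5 + 55 = 60
I^2 = (-1)^60 = +1


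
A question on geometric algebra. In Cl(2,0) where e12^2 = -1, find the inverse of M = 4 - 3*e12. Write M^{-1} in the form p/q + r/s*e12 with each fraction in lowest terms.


M = 4 - 3*e12, where e12^2 = -1.
Since M commutes with its reverse ~M = a - b*e12, M * ~M = a^2 - b^2*e12^2 = a^2 + b^2.
So M^{-1} = ~M / (a^2 + b^2) = (a - b*e12)/(a^2 + b^2).
a^2 + b^2 = 16 + 9 = 25
Scalar part = 4/25 = 4/25
Bivector coeff = 3/25 = 3/25
M^{-1} = 4/25 + 3/25*e12


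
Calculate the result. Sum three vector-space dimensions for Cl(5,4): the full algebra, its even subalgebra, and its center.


n = 5 + 4 = 9
Total dim = 2^9 = 512
Even subalgebra dim = 2^8 = 256
n is odd, so center dim = 2
Sum = 512 + 256 + 2 = 770


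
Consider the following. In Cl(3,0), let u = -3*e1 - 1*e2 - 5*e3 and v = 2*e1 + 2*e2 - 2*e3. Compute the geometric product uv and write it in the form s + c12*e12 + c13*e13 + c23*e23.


In Cl(3,0): e_i^2 = 1, e_ie_j = -e_je_i for i != j.
Scalar part = u . v = (-3)*2 + (-1)*2 + (-5)*(-2)
= -6 + (-2) + 10 = 2
e12 coeff = (-3)*2 - (-1)*2 = -6 - (-2) = -4
e13 coeff = (-3)*(-2) - (-5)*2 = 6 - (-10) = 16
e23 coeff = (-1)*(-2) - (-5)*2 = 2 - (-10) = 12
uv = 2 - 4*e12 + 16*e13 + 12*e23


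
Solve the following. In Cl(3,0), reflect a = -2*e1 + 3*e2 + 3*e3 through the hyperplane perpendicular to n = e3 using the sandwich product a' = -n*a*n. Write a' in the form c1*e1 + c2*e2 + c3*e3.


Reflection formula: a' = -n*a*n, with n = e3 (unit vector, n^2 = 1).
For reflection through hyperplane perp to e3:
The component along e3 flips sign, others stay.
a = (-2, 3, 3)
a' = (-2, 3, -3)
a' = -2*e1 + 3*e2 - 3*e3


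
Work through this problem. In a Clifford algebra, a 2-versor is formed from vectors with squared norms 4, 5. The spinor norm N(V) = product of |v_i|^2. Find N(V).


Spinor norm N(V) = |v1|^2 * |v2|^2 * ... * |v2|^2
= 4 * 5
Running product: 4, 20
N(V) = 20


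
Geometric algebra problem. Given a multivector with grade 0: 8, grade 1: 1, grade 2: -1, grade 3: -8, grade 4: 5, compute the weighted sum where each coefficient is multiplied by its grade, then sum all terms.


Grade-weighted sum = sum of grade_k * coefficient_k
0*8 = 0
1*1 = 1
2*(-1) = -2
3*(-8) = -24
4*5 = 20
Total = 0 + 1 + (-2) + (-24) + 20 = -5


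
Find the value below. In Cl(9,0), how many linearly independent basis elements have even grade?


Even subalgebra dimension = 2^(n-1)
n = 9 + 0 = 9
2^(9 - 1) = 2^8 = 256
Verification: sum of C(9,k) for even k = 1 + 36 + 126 + 84 + 9 = 256
Result = 256


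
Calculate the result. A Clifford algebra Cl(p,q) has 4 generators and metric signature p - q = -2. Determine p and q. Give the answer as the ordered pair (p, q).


We need p + q = 4 and p - q = -2.
Adding: 2p = 4 + (-2) = 2, so p = 1.
Then q = 4 - 1 = 3.
(p, q) = (1, 3)


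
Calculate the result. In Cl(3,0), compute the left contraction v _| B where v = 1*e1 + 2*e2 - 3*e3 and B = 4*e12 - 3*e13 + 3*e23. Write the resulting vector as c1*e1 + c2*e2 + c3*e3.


Left contraction v _| B = <vB>_1 (grade-1 part of the geometric product vB).
Using e1_|e12 = e2, e2_|e12 = -e1, e1_|e13 = e3, e3_|e13 = -e1, e2_|e23 = e3, e3_|e23 = -e2:
e1 coeff: -v2*b12 - v3*b13 = -(2)*(4) - (-3)*(-3) = -17
e2 coeff: v1*b12 - v3*b23 = (1)*(4) - (-3)*(3) = 13
e3 coeff: v1*b13 + v2*b23 = (1)*(-3) + (2)*(3) = 3
v _| B = -17*e1 + 13*e2 + 3*e3


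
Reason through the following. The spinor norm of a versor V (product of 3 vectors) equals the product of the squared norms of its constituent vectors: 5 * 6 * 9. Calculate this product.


Spinor norm N(V) = |v1|^2 * |v2|^2 * ... * |v3|^2
= 5 * 6 * 9
Running product: 5, 30, 270
N(V) = 270


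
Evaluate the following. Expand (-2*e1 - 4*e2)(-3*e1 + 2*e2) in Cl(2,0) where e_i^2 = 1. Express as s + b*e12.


Expand: (-2*e1 - 4*e2)(-3*e1 + 2*e2)
= (-2)*(-3)*e1e1 + (-2)*2*e1e2 + (-4)*(-3)*e2e1 + (-4)*2*e2e2
Using e1^2 = e2^2 = 1, e2e1 = -e1e2:
Scalar part s = (-2)*(-3) + (-4)*2 = 6 + (-8) = -2
Bivector part b = (-2)*2 - (-4)*(-3) = -4 - 12 = -16
uv = -2 - 16*e12


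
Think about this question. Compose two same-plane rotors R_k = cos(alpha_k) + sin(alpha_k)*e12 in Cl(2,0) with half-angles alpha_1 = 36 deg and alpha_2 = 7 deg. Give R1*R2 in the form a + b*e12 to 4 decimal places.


Same-plane rotors commute and their half-angles add:
R1*R2 = cos(a1 + a2) + sin(a1 + a2)*e12.
a1 + a2 = 36 + 7 = 43 deg
cos(43 deg) = 0.7314
sin(43 deg) = 0.6820
R1*R2 = 0.7314 + 0.6820*e12


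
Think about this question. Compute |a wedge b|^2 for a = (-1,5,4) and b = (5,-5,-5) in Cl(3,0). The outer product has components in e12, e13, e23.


a wedge b = (a1*b2 - a2*b1)*e12 + (a1*b3 - a3*b1)*e13 + (a2*b3 - a3*b2)*e23
e12 coeff: (-1)*(-5) - 5*5 = 5 - 25 = -20
e13 coeff: (-1)*(-5) - 4*5 = 5 - 20 = -15
e23 coeff: 5*(-5) - 4*(-5) = -25 - (-20) = -5
|a wedge b|^2 = (-20)^2 + (-15)^2 + (-5)^2
= 400 + 225 + 25
= 650


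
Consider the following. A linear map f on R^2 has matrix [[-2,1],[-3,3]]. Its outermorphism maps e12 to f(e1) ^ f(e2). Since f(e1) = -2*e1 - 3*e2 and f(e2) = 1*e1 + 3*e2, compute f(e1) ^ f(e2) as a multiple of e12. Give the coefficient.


The outermorphism of a linear map f sends e1^e2 to f(e1)^f(e2).
f(e1) = -2*e1 - 3*e2
f(e2) = 1*e1 + 3*e2
f(e1) ^ f(e2) = (-2*e1 - 3*e2) ^ (1*e1 + 3*e2)
= (-2)*3*e12 + (-3)*1*e21
= (-6 - (-3))*e12
= -3*e12
Coefficient = -3


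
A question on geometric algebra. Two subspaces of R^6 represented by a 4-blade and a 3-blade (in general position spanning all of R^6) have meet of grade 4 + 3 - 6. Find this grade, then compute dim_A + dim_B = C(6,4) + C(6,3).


Meet grade = grade(A) + grade(B) - n
= 4 + 3 - 6 = 1
C(6,4) = 15
C(6,3) = 20
dim_A + dim_B = 15 + 20 = 35


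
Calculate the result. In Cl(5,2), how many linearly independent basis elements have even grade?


Even subalgebra dimension = 2^(n-1)
n = 5 + 2 = 7
2^(7 - 1) = 2^6 = 64
Verification: sum of C(7,k) for even k = 1 + 21 + 35 + 7 = 64
Result = 64


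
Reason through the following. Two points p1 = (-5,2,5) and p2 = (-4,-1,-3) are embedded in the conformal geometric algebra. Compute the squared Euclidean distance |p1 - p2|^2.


p1 - p2 = (-1, 3, 8)
|p1 - p2|^2 = (-1)^2 + 3^2 + 8^2
= 1 + 9 + 64
= 74


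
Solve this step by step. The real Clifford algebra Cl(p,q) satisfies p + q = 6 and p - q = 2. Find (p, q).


We need p + q = 6 and p - q = 2.
Adding: 2p = 6 + 2 = 8, so p = 4.
Then q = 6 - 4 = 2.
(p, q) = (4, 2)


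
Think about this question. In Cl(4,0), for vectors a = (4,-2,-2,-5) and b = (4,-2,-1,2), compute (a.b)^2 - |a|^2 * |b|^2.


a . b = 4*4 + (-2)*(-2) + (-2)*(-1) + (-5)*2
= 16 + 4 + 2 + (-10) = 12
|a|^2 = 4^2 + (-2)^2 + (-2)^2 + (-5)^2 = 49
|b|^2 = 4^2 + (-2)^2 + (-1)^2 + 2^2 = 25
(a.b)^2 = 12^2 = 144
|a|^2 * |b|^2 = 49 * 25 = 1225
Result = 144 - 1225 = -1081


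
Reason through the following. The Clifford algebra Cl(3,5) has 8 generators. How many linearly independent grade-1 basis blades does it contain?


Number of grade-k basis blades in Cl(p,q) with n = p + q is C(n, k).
n = 3 + 5 = 8
C(8, 1) = 8! / (1! * 7!)
= 40320 / (1 * 5040)
= 8


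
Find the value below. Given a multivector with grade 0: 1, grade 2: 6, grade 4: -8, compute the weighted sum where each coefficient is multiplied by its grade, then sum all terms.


Grade-weighted sum = sum of grade_k * coefficient_k
0*1 = 0
2*6 = 12
4*(-8) = -32
Total = 0 + 12 + (-32) = -20


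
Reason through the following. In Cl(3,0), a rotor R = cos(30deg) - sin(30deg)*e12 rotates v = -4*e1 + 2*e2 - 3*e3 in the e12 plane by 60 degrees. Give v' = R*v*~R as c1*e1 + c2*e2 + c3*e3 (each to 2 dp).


Rotor R = cos(30deg) - sin(30deg)*e12
Rotation angle theta = 2 * 30 = 60 degrees in the e12 plane (e1 -> e2).
The component perpendicular to the plane (e3) is invariant: v'_3 = v3 = -3.00
cos(60deg) = 0.5000, sin(60deg) = 0.8660
v'_1 = v1*cos(theta) - v2*sin(theta) = -4*0.5000 - 2*0.8660 = -3.73
v'_2 = v1*sin(theta) + v2*cos(theta) = -4*0.8660 + 2*0.5000 = -2.46
v' = -3.73*e1 - 2.46*e2 - 3.00*e3


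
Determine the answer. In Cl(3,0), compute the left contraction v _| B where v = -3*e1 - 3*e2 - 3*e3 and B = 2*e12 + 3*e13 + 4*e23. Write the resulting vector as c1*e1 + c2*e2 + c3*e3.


Left contraction v _| B = <vB>_1 (grade-1 part of the geometric product vB).
Using e1_|e12 = e2, e2_|e12 = -e1, e1_|e13 = e3, e3_|e13 = -e1, e2_|e23 = e3, e3_|e23 = -e2:
e1 coeff: -v2*b12 - v3*b13 = -(-3)*(2) - (-3)*(3) = 15
e2 coeff: v1*b12 - v3*b23 = (-3)*(2) - (-3)*(4) = 6
e3 coeff: v1*b13 + v2*b23 = (-3)*(3) + (-3)*(4) = -21
v _| B = 15*e1 + 6*e2 - 21*e3


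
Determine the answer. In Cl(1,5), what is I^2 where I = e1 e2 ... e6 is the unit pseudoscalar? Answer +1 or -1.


The pseudoscalar I = e1...e_n (product of all n generators) of Cl(p,q) satisfies I^2 = (-1)^(q + n(n-1)/2).
p = 1, q = 5, n = p + q = 6
n(n-1)/2 = 6 * 5 / 2 = 15
Exponent = q + n(n-1)/2 = 5 + 15 = 20
I^2 = (-1)^20 = +1


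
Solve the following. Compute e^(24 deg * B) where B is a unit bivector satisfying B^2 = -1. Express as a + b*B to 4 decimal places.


For a unit bivector B with B^2 = -1, the exponential series gives
e^(theta*B) = cos(theta) + sin(theta)*B (the GA analogue of Euler's formula).
theta = 24 degrees = 0.418879 rad
cos(24 deg) = 0.9135
sin(24 deg) = 0.4067
exp(theta*B) = 0.9135 + 0.4067*B


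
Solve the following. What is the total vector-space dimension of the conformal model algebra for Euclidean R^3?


The conformal model of R^3 uses Cl(4,1): the 3 Euclidean generators plus two extra orthogonal generators e+ (e+^2 = +1) and e- (e-^2 = -1), from which the null vectors e0, einf are built.
Number of generators m = 3 + 2 = 5.
dim Cl(p,q) = 2^m = 2^5 = 32


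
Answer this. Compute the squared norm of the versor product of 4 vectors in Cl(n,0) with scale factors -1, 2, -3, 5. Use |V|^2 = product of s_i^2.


Each vector v_i has |v_i|^2 = s_i^2
Squared scales: (-1)^2 = 1, 2^2 = 4, (-3)^2 = 9, 5^2 = 25
|V|^2 = 1 * 4 * 9 * 25
= 900


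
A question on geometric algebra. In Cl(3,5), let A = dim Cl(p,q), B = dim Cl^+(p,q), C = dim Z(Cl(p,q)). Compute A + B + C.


n = 3 + 5 = 8
Total dim = 2^8 = 256
Even subalgebra dim = 2^7 = 128
n is even, so center dim = 1
Sum = 256 + 128 + 1 = 385


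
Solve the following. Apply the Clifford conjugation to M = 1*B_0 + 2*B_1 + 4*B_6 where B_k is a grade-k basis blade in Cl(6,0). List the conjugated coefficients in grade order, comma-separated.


Clifford conjugate sign for grade k: (-1)^(k(k+1)/2)
Grade 0: (-1)^(0*1/2) = (-1)^0 = 1, coeff 1 -> 1
Grade 1: (-1)^(1*2/2) = (-1)^1 = -1, coeff 2 -> -2
Grade 6: (-1)^(6*7/2) = (-1)^21 = -1, coeff 4 -> -4
Conjugated coefficients: 1, -2, -4


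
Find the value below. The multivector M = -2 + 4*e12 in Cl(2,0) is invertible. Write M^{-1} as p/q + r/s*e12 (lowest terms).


M = -2 + 4*e12, where e12^2 = -1.
Since M commutes with its reverse ~M = a - b*e12, M * ~M = a^2 - b^2*e12^2 = a^2 + b^2.
So M^{-1} = ~M / (a^2 + b^2) = (a - b*e12)/(a^2 + b^2).
a^2 + b^2 = 4 + 16 = 20
Scalar part = -2/20 = -1/10
Bivector coeff = -4/20 = -1/5
M^{-1} = -1/10 - 1/5*e12


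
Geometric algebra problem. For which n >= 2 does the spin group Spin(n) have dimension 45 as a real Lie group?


dim Spin(n) = dim so(n) = n(n-1)/2.
Solve n(n-1)/2 = 45, i.e. n^2 - n - 90 = 0.
Discriminant = 1 + 8*45 = 361
n = (1 + sqrt(361))/2 = (1 + 19)/2 = 10


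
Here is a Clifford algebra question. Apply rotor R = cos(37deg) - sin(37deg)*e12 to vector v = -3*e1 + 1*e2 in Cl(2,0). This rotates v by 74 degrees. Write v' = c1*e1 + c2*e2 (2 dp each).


Rotor R = cos(37deg) - sin(37deg)*e12
Rotation angle theta = 2 * 37 = 74 degrees
v' = R*v*~R rotates v by theta.
cos(74deg) = 0.2756, sin(74deg) = 0.9613
v'_1 = -3*cos(74deg) - 1*sin(74deg)
= -3*0.2756 - 1*0.9613
= -1.79
v'_2 = -3*sin(74deg) + 1*cos(74deg)
= -3*0.9613 + 1*0.2756
= -2.61
v' = -1.79*e1 - 2.61*e2


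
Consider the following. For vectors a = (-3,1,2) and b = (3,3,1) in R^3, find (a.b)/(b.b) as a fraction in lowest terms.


Projection coefficient = (a . b) / (b . b)
a . b = (-3)*3 + 1*3 + 2*1
= -9 + 3 + 2 = -4
b . b = 3^2 + 3^2 + 1^2
= 9 + 9 + 1 = 19
Coefficient = -4/19
In lowest terms: -4/19


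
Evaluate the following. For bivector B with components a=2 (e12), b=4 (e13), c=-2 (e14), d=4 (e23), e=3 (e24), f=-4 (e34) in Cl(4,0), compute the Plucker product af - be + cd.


Plucker relation: af - be + cd
a*f = 2*(-4) = -8
b*e = 4*3 = 12
c*d = (-2)*4 = -8
af - be + cd = -8 - 12 + (-8)
= -28


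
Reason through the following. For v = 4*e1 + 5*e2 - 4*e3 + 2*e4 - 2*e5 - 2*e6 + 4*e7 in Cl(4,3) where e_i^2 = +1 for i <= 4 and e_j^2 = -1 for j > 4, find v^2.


v^2 = sum of c_i^2 * e_i^2
Positive signature terms (e_i^2 = +1): 4^2 + 5^2 + (-4)^2 + 2^2 = 61
Negative signature terms (e_j^2 = -1): (-2)^2 + (-2)^2 + 4^2 = 24
v^2 = 61 - 24 = 37


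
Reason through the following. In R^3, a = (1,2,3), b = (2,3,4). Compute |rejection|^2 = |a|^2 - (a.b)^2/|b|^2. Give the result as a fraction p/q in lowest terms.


|a|^2 = 1^2 + 2^2 + 3^2 = 14
|b|^2 = 2^2 + 3^2 + 4^2 = 29
a . b = 1*2 + 2*3 + 3*4 = 20
(a.b)^2 = 20^2 = 400
|rej|^2 = 14 - 400/29
= (406 - 400)/29
= 6/29
In lowest terms: 6/29


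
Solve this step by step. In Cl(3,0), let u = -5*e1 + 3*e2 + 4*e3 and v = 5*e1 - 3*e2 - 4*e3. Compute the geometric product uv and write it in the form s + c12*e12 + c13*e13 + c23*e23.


In Cl(3,0): e_i^2 = 1, e_ie_j = -e_je_i for i != j.
Scalar part = u . v = (-5)*5 + 3*(-3) + 4*(-4)
= -25 + (-9) + (-16) = -50
e12 coeff = (-5)*(-3) - 3*5 = 15 - 15 = 0
e13 coeff = (-5)*(-4) - 4*5 = 20 - 20 = 0
e23 coeff = 3*(-4) - 4*(-3) = -12 - (-12) = 0
uv = -50 + 0*e12 + 0*e13 + 0*e23


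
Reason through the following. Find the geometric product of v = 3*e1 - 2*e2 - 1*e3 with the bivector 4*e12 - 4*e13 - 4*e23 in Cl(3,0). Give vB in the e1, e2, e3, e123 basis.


vB has grade-1 (vector) and grade-3 (trivector) parts: vB = (v _| B) + (v ^ B).
Vector part <vB>_1:
  e1: -v2*b12 - v3*b13 = -(-2)*(4) - (-1)*(-4) = 4
  e2: v1*b12 - v3*b23 = (3)*(4) - (-1)*(-4) = 8
  e3: v1*b13 + v2*b23 = (3)*(-4) + (-2)*(-4) = -4
Trivector part <vB>_3:
  e123: v1*b23 - v2*b13 + v3*b12 = (3)*(-4) - (-2)*(-4) + (-1)*(4) = -24
vB = 4*e1 + 8*e2 - 4*e3 - 24*e123


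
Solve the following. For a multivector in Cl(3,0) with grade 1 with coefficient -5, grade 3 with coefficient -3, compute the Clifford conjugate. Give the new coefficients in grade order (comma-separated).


Clifford conjugate sign for grade k: (-1)^(k(k+1)/2)
Grade 1: (-1)^(1*2/2) = (-1)^1 = -1, coeff -5 -> 5
Grade 3: (-1)^(3*4/2) = (-1)^6 = 1, coeff -3 -> -3
Conjugated coefficients: 5, -3


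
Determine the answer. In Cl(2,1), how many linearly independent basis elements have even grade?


Even subalgebra dimension = 2^(n-1)
n = 2 + 1 = 3
2^(3 - 1) = 2^2 = 4
Verification: sum of C(3,k) for even k = 1 + 3 = 4
Result = 4


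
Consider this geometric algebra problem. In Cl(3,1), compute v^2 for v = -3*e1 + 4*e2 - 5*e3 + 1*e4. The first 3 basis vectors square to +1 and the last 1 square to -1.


v^2 = sum of c_i^2 * e_i^2
Positive signature terms (e_i^2 = +1): (-3)^2 + 4^2 + (-5)^2 = 50
Negative signature terms (e_j^2 = -1): 1^2 = 1
v^2 = 50 - 1 = 49


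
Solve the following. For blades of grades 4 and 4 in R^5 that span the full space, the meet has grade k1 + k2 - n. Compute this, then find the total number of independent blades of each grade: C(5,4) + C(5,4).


Meet grade = grade(A) + grade(B) - n
= 4 + 4 - 5 = 3
C(5,4) = 5
C(5,4) = 5
dim_A + dim_B = 5 + 5 = 10


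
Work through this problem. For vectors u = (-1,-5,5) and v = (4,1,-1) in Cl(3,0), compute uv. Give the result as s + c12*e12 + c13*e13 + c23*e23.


In Cl(3,0): e_i^2 = 1, e_ie_j = -e_je_i for i != j.
Scalar part = u . v = (-1)*4 + (-5)*1 + 5*(-1)
= -4 + (-5) + (-5) = -14
e12 coeff = (-1)*1 - (-5)*4 = -1 - (-20) = 19
e13 coeff = (-1)*(-1) - 5*4 = 1 - 20 = -19
e23 coeff = (-5)*(-1) - 5*1 = 5 - 5 = 0
uv = -14 + 19*e12 - 19*e13 + 0*e23


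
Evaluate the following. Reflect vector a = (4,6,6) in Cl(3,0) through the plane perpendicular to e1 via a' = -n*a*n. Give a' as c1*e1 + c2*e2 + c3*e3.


Reflection formula: a' = -n*a*n, with n = e1 (unit vector, n^2 = 1).
For reflection through hyperplane perp to e1:
The component along e1 flips sign, others stay.
a = (4, 6, 6)
a' = (-4, 6, 6)
a' = -4*e1 + 6*e2 + 6*e3


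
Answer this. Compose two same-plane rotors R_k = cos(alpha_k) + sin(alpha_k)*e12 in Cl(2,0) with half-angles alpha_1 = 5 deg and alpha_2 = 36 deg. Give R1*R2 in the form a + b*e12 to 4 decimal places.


Same-plane rotors commute and their half-angles add:
R1*R2 = cos(a1 + a2) + sin(a1 + a2)*e12.
a1 + a2 = 5 + 36 = 41 deg
cos(41 deg) = 0.7547
sin(41 deg) = 0.6561
R1*R2 = 0.7547 + 0.6561*e12


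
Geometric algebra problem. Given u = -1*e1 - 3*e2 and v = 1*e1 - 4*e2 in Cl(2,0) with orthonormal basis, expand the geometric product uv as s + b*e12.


Expand: (-1*e1 - 3*e2)(1*e1 - 4*e2)
= (-1)*1*e1e1 + (-1)*(-4)*e1e2 + (-3)*1*e2e1 + (-3)*(-4)*e2e2
Using e1^2 = e2^2 = 1, e2e1 = -e1e2:
Scalar part s = (-1)*1 + (-3)*(-4) = -1 + 12 = 11
Bivector part b = (-1)*(-4) - (-3)*1 = 4 - (-3) = 7
uv = 11 + 7*e12


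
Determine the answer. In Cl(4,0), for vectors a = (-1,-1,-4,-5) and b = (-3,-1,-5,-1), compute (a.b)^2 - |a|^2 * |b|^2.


a . b = (-1)*(-3) + (-1)*(-1) + (-4)*(-5) + (-5)*(-1)
= 3 + 1 + 20 + 5 = 29
|a|^2 = (-1)^2 + (-1)^2 + (-4)^2 + (-5)^2 = 43
|b|^2 = (-3)^2 + (-1)^2 + (-5)^2 + (-1)^2 = 36
(a.b)^2 = 29^2 = 841
|a|^2 * |b|^2 = 43 * 36 = 1548
Result = 841 - 1548 = -707


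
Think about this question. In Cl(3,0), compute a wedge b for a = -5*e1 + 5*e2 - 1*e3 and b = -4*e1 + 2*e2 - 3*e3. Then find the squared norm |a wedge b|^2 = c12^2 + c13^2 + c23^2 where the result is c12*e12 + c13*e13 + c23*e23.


a wedge b = (a1*b2 - a2*b1)*e12 + (a1*b3 - a3*b1)*e13 + (a2*b3 - a3*b2)*e23
e12 coeff: (-5)*2 - 5*(-4) = -10 - (-20) = 10
e13 coeff: (-5)*(-3) - (-1)*(-4) = 15 - 4 = 11
e23 coeff: 5*(-3) - (-1)*2 = -15 - (-2) = -13
|a wedge b|^2 = 10^2 + 11^2 + (-13)^2
= 100 + 121 + 169
= 390


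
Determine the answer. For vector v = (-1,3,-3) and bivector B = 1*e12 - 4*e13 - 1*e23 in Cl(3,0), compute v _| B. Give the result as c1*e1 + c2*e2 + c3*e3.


Left contraction v _| B = <vB>_1 (grade-1 part of the geometric product vB).
Using e1_|e12 = e2, e2_|e12 = -e1, e1_|e13 = e3, e3_|e13 = -e1, e2_|e23 = e3, e3_|e23 = -e2:
e1 coeff: -v2*b12 - v3*b13 = -(3)*(1) - (-3)*(-4) = -15
e2 coeff: v1*b12 - v3*b23 = (-1)*(1) - (-3)*(-1) = -4
e3 coeff: v1*b13 + v2*b23 = (-1)*(-4) + (3)*(-1) = 1
v _| B = -15*e1 - 4*e2 + 1*e3


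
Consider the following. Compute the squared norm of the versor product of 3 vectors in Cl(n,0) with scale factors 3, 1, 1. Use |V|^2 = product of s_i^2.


Each vector v_i has |v_i|^2 = s_i^2
Squared scales: 3^2 = 9, 1^2 = 1, 1^2 = 1
|V|^2 = 9 * 1 * 1
= 9


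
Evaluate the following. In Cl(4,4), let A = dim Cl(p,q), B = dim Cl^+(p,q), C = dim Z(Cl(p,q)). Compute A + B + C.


n = 4 + 4 = 8
Total dim = 2^8 = 256
Even subalgebra dim = 2^7 = 128
n is even, so center dim = 1
Sum = 256 + 128 + 1 = 385


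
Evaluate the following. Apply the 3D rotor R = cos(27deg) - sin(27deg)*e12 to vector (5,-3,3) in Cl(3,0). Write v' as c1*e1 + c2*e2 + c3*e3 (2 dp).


Rotor R = cos(27deg) - sin(27deg)*e12
Rotation angle theta = 2 * 27 = 54 degrees in the e12 plane (e1 -> e2).
The component perpendicular to the plane (e3) is invariant: v'_3 = v3 = 3.00
cos(54deg) = 0.5878, sin(54deg) = 0.8090
v'_1 = v1*cos(theta) - v2*sin(theta) = 5*0.5878 - (-3)*0.8090 = 5.37
v'_2 = v1*sin(theta) + v2*cos(theta) = 5*0.8090 + (-3)*0.5878 = 2.28
v' = 5.37*e1 + 2.28*e2 + 3.00*e3


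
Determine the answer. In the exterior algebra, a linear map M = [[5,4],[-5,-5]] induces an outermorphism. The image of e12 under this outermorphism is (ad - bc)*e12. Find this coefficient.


The outermorphism of a linear map f sends e1^e2 to f(e1)^f(e2).
f(e1) = 5*e1 - 5*e2
f(e2) = 4*e1 - 5*e2
f(e1) ^ f(e2) = (5*e1 - 5*e2) ^ (4*e1 - 5*e2)
= 5*(-5)*e12 + (-5)*4*e21
= (-25 - (-20))*e12
= -5*e12
Coefficient = -5


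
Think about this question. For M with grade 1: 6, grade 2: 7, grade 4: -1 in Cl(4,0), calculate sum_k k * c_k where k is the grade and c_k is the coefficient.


Grade-weighted sum = sum of grade_k * coefficient_k
1*6 = 6
2*7 = 14
4*(-1) = -4
Total = 6 + 14 + (-4) = 16


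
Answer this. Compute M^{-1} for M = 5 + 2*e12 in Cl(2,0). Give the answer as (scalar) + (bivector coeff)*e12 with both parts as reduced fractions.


M = 5 + 2*e12, where e12^2 = -1.
Since M commutes with its reverse ~M = a - b*e12, M * ~M = a^2 - b^2*e12^2 = a^2 + b^2.
So M^{-1} = ~M / (a^2 + b^2) = (a - b*e12)/(a^2 + b^2).
a^2 + b^2 = 25 + 4 = 29
Scalar part = 5/29 = 5/29
Bivector coeff = -2/29 = -2/29
M^{-1} = 5/29 - 2/29*e12


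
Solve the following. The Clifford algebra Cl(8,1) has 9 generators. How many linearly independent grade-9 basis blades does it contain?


Number of grade-k basis blades in Cl(p,q) with n = p + q is C(n, k).
n = 8 + 1 = 9
C(9, 9) = 9! / (9! * 0!)
= 362880 / (362880 * 1)
= 1


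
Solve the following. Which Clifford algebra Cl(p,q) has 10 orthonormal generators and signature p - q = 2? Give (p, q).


We need p + q = 10 and p - q = 2.
Adding: 2p = 10 + 2 = 12, so p = 6.
Then q = 10 - 6 = 4.
(p, q) = (6, 4)


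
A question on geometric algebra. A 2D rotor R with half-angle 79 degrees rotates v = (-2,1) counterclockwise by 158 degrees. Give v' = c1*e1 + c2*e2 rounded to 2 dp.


Rotor R = cos(79deg) - sin(79deg)*e12
Rotation angle theta = 2 * 79 = 158 degrees
v' = R*v*~R rotates v by theta.
cos(158deg) = -0.9272, sin(158deg) = 0.3746
v'_1 = -2*cos(158deg) - 1*sin(158deg)
= -2*(-0.9272) - 1*0.3746
= 1.48
v'_2 = -2*sin(158deg) + 1*cos(158deg)
= -2*0.3746 + 1*(-0.9272)
= -1.68
v' = 1.48*e1 - 1.68*e2


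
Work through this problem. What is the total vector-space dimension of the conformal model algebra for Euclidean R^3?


The conformal model of R^3 uses Cl(4,1): the 3 Euclidean generators plus two extra orthogonal generators e+ (e+^2 = +1) and e- (e-^2 = -1), from which the null vectors e0, einf are built.
Number of generators m = 3 + 2 = 5.
dim Cl(p,q) = 2^m = 2^5 = 32


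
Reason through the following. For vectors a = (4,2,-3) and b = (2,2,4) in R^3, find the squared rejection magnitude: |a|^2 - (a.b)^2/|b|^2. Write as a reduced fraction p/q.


|a|^2 = 4^2 + 2^2 + (-3)^2 = 29
|b|^2 = 2^2 + 2^2 + 4^2 = 24
a . b = 4*2 + 2*2 + (-3)*4 = 0
(a.b)^2 = 0^2 = 0
|rej|^2 = 29 - 0/24
= (696 - 0)/24
= 696/24
In lowest terms: 29/1


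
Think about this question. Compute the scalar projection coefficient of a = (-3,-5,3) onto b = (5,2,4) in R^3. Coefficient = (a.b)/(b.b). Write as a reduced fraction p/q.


Projection coefficient = (a . b) / (b . b)
a . b = (-3)*5 + (-5)*2 + 3*4
= -15 + (-10) + 12 = -13
b . b = 5^2 + 2^2 + 4^2
= 25 + 4 + 16 = 45
Coefficient = -13/45
In lowest terms: -13/45


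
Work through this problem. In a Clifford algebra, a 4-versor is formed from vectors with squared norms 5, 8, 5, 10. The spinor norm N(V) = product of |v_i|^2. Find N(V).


Spinor norm N(V) = |v1|^2 * |v2|^2 * ... * |v4|^2
= 5 * 8 * 5 * 10
Running product: 5, 40, 200, 2000
N(V) = 2000


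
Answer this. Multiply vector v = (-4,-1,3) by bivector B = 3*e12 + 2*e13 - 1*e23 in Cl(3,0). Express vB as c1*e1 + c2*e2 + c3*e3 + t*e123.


vB has grade-1 (vector) and grade-3 (trivector) parts: vB = (v _| B) + (v ^ B).
Vector part <vB>_1:
  e1: -v2*b12 - v3*b13 = -(-1)*(3) - (3)*(2) = -3
  e2: v1*b12 - v3*b23 = (-4)*(3) - (3)*(-1) = -9
  e3: v1*b13 + v2*b23 = (-4)*(2) + (-1)*(-1) = -7
Trivector part <vB>_3:
  e123: v1*b23 - v2*b13 + v3*b12 = (-4)*(-1) - (-1)*(2) + (3)*(3) = 15
vB = -3*e1 - 9*e2 - 7*e3 + 15*e123


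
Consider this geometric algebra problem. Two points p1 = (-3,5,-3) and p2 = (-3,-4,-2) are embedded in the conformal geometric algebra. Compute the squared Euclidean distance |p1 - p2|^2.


p1 - p2 = (0, 9, -1)
|p1 - p2|^2 = 0^2 + 9^2 + (-1)^2
= 0 + 81 + 1
= 82


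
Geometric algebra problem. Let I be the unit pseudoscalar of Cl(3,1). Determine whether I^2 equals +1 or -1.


The pseudoscalar I = e1...e_n (product of all n generators) of Cl(p,q) satisfies I^2 = (-1)^(q + n(n-1)/2).
p = 3, q = 1, n = p + q = 4
n(n-1)/2 = 4 * 3 / 2 = 6
Exponent = q + n(n-1)/2 = 1 + 6 = 7
I^2 = (-1)^7 = -1


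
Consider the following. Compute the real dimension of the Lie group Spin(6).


Spin(n) double-covers SO(n); both have Lie algebra so(n) of dimension n(n-1)/2.
n = 6
n(n-1) = 6 * 5 = 30
dim Spin(6) = 30/2 = 15


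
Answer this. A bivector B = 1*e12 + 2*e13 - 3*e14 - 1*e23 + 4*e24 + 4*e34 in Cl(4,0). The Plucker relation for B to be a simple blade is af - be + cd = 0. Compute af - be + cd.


Plucker relation: af - be + cd
a*f = 1*4 = 4
b*e = 2*4 = 8
c*d = (-3)*(-1) = 3
af - be + cd = 4 - 8 + 3
= -1


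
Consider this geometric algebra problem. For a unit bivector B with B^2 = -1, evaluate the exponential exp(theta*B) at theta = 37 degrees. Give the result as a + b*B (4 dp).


For a unit bivector B with B^2 = -1, the exponential series gives
e^(theta*B) = cos(theta) + sin(theta)*B (the GA analogue of Euler's formula).
theta = 37 degrees = 0.645772 rad
cos(37 deg) = 0.7986
sin(37 deg) = 0.6018
exp(theta*B) = 0.7986 + 0.6018*B


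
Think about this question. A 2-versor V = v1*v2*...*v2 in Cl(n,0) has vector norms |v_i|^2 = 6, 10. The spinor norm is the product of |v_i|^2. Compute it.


Spinor norm N(V) = |v1|^2 * |v2|^2 * ... * |v2|^2
= 6 * 10
Running product: 6, 60
N(V) = 60


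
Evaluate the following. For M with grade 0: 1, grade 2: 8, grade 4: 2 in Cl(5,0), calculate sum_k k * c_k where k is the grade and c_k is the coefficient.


Grade-weighted sum = sum of grade_k * coefficient_k
0*1 = 0
2*8 = 16
4*2 = 8
Total = 0 + 16 + 8 = 24


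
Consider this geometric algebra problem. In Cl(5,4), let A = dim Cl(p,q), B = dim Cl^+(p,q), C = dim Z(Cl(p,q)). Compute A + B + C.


n = 5 + 4 = 9
Total dim = 2^9 = 512
Even subalgebra dim = 2^8 = 256
n is odd, so center dim = 2
Sum = 512 + 256 + 2 = 770


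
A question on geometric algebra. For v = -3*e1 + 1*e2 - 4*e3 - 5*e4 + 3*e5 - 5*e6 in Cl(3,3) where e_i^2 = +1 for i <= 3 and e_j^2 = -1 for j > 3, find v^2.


v^2 = sum of c_i^2 * e_i^2
Positive signature terms (e_i^2 = +1): (-3)^2 + 1^2 + (-4)^2 = 26
Negative signature terms (e_j^2 = -1): (-5)^2 + 3^2 + (-5)^2 = 59
v^2 = 26 - 59 = -33


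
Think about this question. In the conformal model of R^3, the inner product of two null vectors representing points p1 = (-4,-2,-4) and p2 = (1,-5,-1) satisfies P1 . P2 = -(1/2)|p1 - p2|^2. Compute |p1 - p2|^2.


p1 - p2 = (-5, 3, -3)
|p1 - p2|^2 = (-5)^2 + 3^2 + (-3)^2
= 25 + 9 + 9
= 43


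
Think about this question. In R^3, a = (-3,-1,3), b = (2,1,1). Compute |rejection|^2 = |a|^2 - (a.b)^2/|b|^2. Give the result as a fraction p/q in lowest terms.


|a|^2 = (-3)^2 + (-1)^2 + 3^2 = 19
|b|^2 = 2^2 + 1^2 + 1^2 = 6
a . b = (-3)*2 + (-1)*1 + 3*1 = -4
(a.b)^2 = (-4)^2 = 16
|rej|^2 = 19 - 16/6
= (114 - 16)/6
= 98/6
In lowest terms: 49/3


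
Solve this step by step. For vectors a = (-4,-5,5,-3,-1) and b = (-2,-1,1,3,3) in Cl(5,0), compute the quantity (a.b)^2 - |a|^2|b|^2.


a . b = (-4)*(-2) + (-5)*(-1) + 5*1 + (-3)*3 + (-1)*3
= 8 + 5 + 5 + (-9) + (-3) = 6
|a|^2 = (-4)^2 + (-5)^2 + 5^2 + (-3)^2 + (-1)^2 = 76
|b|^2 = (-2)^2 + (-1)^2 + 1^2 + 3^2 + 3^2 = 24
(a.b)^2 = 6^2 = 36
|a|^2 * |b|^2 = 76 * 24 = 1824
Result = 36 - 1824 = -1788


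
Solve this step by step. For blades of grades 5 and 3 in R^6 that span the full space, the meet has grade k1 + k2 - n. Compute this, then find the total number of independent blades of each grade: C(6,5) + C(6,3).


Meet grade = grade(A) + grade(B) - n
= 5 + 3 - 6 = 2
C(6,5) = 6
C(6,3) = 20
dim_A + dim_B = 6 + 20 = 26


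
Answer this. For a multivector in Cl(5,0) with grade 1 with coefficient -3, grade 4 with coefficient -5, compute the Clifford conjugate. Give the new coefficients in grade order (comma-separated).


Clifford conjugate sign for grade k: (-1)^(k(k+1)/2)
Grade 1: (-1)^(1*2/2) = (-1)^1 = -1, coeff -3 -> 3
Grade 4: (-1)^(4*5/2) = (-1)^10 = 1, coeff -5 -> -5
Conjugated coefficients: 3, -5


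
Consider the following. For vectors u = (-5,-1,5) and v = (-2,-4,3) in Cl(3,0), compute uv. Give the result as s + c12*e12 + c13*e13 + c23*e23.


In Cl(3,0): e_i^2 = 1, e_ie_j = -e_je_i for i != j.
Scalar part = u . v = (-5)*(-2) + (-1)*(-4) + 5*3
= 10 + 4 + 15 = 29
e12 coeff = (-5)*(-4) - (-1)*(-2) = 20 - 2 = 18
e13 coeff = (-5)*3 - 5*(-2) = -15 - (-10) = -5
e23 coeff = (-1)*3 - 5*(-4) = -3 - (-20) = 17
uv = 29 + 18*e12 - 5*e13 + 17*e23


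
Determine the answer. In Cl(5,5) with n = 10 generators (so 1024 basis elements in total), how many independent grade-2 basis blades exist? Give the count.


Number of grade-k basis blades in Cl(p,q) with n = p + q is C(n, k).
n = 5 + 5 = 10
C(10, 2) = 10! / (2! * 8!)
= 3628800 / (2 * 40320)
= 45


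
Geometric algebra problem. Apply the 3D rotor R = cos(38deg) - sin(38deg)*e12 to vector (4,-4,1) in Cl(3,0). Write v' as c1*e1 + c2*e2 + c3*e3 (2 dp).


Rotor R = cos(38deg) - sin(38deg)*e12
Rotation angle theta = 2 * 38 = 76 degrees in the e12 plane (e1 -> e2).
The component perpendicular to the plane (e3) is invariant: v'_3 = v3 = 1.00
cos(76deg) = 0.2419, sin(76deg) = 0.9703
v'_1 = v1*cos(theta) - v2*sin(theta) = 4*0.2419 - (-4)*0.9703 = 4.85
v'_2 = v1*sin(theta) + v2*cos(theta) = 4*0.9703 + (-4)*0.2419 = 2.91
v' = 4.85*e1 + 2.91*e2 + 1.00*e3


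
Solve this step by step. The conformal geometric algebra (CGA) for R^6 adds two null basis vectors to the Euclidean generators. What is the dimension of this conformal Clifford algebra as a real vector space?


The conformal model of R^6 uses Cl(7,1): the 6 Euclidean generators plus two extra orthogonal generators e+ (e+^2 = +1) and e- (e-^2 = -1), from which the null vectors e0, einf are built.
Number of generators m = 6 + 2 = 8.
dim Cl(p,q) = 2^m = 2^8 = 256


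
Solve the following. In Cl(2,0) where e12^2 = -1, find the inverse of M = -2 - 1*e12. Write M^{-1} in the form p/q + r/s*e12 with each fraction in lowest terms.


M = -2 - 1*e12, where e12^2 = -1.
Since M commutes with its reverse ~M = a - b*e12, M * ~M = a^2 - b^2*e12^2 = a^2 + b^2.
So M^{-1} = ~M / (a^2 + b^2) = (a - b*e12)/(a^2 + b^2).
a^2 + b^2 = 4 + 1 = 5
Scalar part = -2/5 = -2/5
Bivector coeff = 1/5 = 1/5
M^{-1} = -2/5 + 1/5*e12


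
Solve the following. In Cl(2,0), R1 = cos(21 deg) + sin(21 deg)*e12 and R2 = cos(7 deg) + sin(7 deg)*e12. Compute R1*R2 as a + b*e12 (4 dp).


Same-plane rotors commute and their half-angles add:
R1*R2 = cos(a1 + a2) + sin(a1 + a2)*e12.
a1 + a2 = 21 + 7 = 28 deg
cos(28 deg) = 0.8829
sin(28 deg) = 0.4695
R1*R2 = 0.8829 + 0.4695*e12


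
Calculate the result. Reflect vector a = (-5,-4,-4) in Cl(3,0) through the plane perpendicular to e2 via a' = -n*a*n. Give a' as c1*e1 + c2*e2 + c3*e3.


Reflection formula: a' = -n*a*n, with n = e2 (unit vector, n^2 = 1).
For reflection through hyperplane perp to e2:
The component along e2 flips sign, others stay.
a = (-5, -4, -4)
a' = (-5, 4, -4)
a' = -5*e1 + 4*e2 - 4*e3


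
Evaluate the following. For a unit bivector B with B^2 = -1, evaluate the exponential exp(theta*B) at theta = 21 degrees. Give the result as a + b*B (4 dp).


For a unit bivector B with B^2 = -1, the exponential series gives
e^(theta*B) = cos(theta) + sin(theta)*B (the GA analogue of Euler's formula).
theta = 21 degrees = 0.366519 rad
cos(21 deg) = 0.9336
sin(21 deg) = 0.3584
exp(theta*B) = 0.9336 + 0.3584*B


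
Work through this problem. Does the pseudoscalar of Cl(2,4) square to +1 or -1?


The pseudoscalar I = e1...e_n (product of all n generators) of Cl(p,q) satisfies I^2 = (-1)^(q + n(n-1)/2).
p = 2, q = 4, n = p + q = 6
n(n-1)/2 = 6 * 5 / 2 = 15
Exponent = q + n(n-1)/2 = 4 + 15 = 19
I^2 = (-1)^19 = -1


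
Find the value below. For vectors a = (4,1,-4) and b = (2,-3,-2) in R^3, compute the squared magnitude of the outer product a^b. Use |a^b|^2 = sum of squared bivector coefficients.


a wedge b = (a1*b2 - a2*b1)*e12 + (a1*b3 - a3*b1)*e13 + (a2*b3 - a3*b2)*e23
e12 coeff: 4*(-3) - 1*2 = -12 - 2 = -14
e13 coeff: 4*(-2) - (-4)*2 = -8 - (-8) = 0
e23 coeff: 1*(-2) - (-4)*(-3) = -2 - 12 = -14
|a wedge b|^2 = (-14)^2 + 0^2 + (-14)^2
= 196 + 0 + 196
= 392


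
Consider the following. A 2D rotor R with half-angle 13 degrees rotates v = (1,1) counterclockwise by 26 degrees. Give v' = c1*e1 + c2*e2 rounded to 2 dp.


Rotor R = cos(13deg) - sin(13deg)*e12
Rotation angle theta = 2 * 13 = 26 degrees
v' = R*v*~R rotates v by theta.
cos(26deg) = 0.8988, sin(26deg) = 0.4384
v'_1 = 1*cos(26deg) - 1*sin(26deg)
= 1*0.8988 - 1*0.4384
= 0.46
v'_2 = 1*sin(26deg) + 1*cos(26deg)
= 1*0.4384 + 1*0.8988
= 1.34
v' = 0.46*e1 + 1.34*e2


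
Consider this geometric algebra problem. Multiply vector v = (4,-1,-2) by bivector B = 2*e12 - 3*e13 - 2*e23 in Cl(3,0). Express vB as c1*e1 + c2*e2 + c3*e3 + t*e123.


vB has grade-1 (vector) and grade-3 (trivector) parts: vB = (v _| B) + (v ^ B).
Vector part <vB>_1:
  e1: -v2*b12 - v3*b13 = -(-1)*(2) - (-2)*(-3) = -4
  e2: v1*b12 - v3*b23 = (4)*(2) - (-2)*(-2) = 4
  e3: v1*b13 + v2*b23 = (4)*(-3) + (-1)*(-2) = -10
Trivector part <vB>_3:
  e123: v1*b23 - v2*b13 + v3*b12 = (4)*(-2) - (-1)*(-3) + (-2)*(2) = -15
vB = -4*e1 + 4*e2 - 10*e3 - 15*e123
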